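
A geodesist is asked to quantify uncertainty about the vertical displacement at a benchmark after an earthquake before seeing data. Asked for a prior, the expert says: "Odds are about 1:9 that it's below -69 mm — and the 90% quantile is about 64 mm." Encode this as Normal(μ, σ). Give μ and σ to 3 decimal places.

μ = -2.500, σ = 51.890

For Normal(μ,σ), the p-quantile is μ + z_p·σ. Here z_{0.1} = -1.282, z_{0.9} = 1.282.
So -69 = μ − 1.282σ and 64 = μ + 1.282σ.
Subtracting: σ = (64 − -69)/(1.282 − (-1.282)) = 51.890.
Then μ = -69 − (-1.282)·51.890 = -2.500.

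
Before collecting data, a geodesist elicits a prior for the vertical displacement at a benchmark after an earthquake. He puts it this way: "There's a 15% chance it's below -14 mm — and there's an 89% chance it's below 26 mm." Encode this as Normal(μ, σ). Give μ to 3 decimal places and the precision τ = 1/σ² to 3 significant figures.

μ = 4.320, τ = 0.0032

For Normal(μ,σ), the p-quantile is μ + z_p·σ. Here z_{0.15} = -1.036, z_{0.89} = 1.227.
So -14 = μ − 1.036σ and 26 = μ + 1.227σ.
Subtracting: σ = (26 − -14)/(1.227 − (-1.036)) = 17.676.
Then μ = -14 − (-1.036)·17.676 = 4.320.
Precision τ = 1/σ² = 1/17.68² = 0.0032.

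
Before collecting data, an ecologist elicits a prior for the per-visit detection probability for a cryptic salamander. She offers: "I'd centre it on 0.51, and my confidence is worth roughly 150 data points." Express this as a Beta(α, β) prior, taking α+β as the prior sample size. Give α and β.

α = 76.5, β = 73.5

Under the effective-sample-size interpretation, Beta(α, β) has prior mean α/(α+β) and prior sample size α+β.
So α+β = 150 and α/(α+β) = 0.51, giving α = 0.51·150 = 76.5 and β = 150 − 76.5 = 73.5.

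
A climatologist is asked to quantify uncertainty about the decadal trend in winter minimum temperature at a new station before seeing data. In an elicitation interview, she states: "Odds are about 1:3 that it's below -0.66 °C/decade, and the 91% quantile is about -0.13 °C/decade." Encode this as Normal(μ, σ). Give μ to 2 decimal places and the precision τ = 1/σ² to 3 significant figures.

μ = -0.48, τ = 14.5

For Normal(μ,σ), the p-quantile is μ + z_p·σ. Here z_{0.25} = -0.6745, z_{0.91} = 1.341.
So -0.66 = μ − 0.6745σ and -0.13 = μ + 1.341σ.
Subtracting: σ = (-0.13 − -0.66)/(1.341 − (-0.6745)) = 0.26.
Then μ = -0.66 − (-0.6745)·0.26 = -0.48.
Precision τ = 1/σ² = 1/0.263² = 14.5.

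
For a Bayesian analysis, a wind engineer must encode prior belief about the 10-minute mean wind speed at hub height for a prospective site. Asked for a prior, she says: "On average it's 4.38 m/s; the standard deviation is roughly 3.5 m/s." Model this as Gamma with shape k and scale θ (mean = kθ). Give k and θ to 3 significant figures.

k ≈ 1.57, θ ≈ 2.8

For Gamma(k, scale θ): mean = kθ, variance = kθ², so CV = 1/√k.
CV = SD/mean = 3.5/4.38 = 0.7991, hence k = 1/CV² = 1.57.
Then θ = mean/k = 4.38/1.57 = 2.8.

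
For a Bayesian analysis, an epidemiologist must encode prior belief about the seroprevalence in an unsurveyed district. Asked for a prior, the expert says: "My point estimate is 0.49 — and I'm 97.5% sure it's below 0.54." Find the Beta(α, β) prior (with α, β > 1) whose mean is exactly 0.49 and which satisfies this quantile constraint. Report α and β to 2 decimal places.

α ≈ 187.83, β ≈ 195.50

With mean 0.49 fixed, write α = 0.49s, β = 0.51s where s = α+β.
Need P(θ < 0.54) = 0.975 under Beta(0.49s, 0.51s). Normal approximation: (q−m)/√(m(1−m)/s) ≈ z_{0.975} = 1.96, so s ≈ 0.49·0.51·(1.96)²/(0.54−0.49)² = 384.0.
At s = 384.0: P(θ<0.54) ≈ 0.975. Adjusting to match 0.975 gives s ≈ 383.33.
So α = 0.49·383.33 ≈ 187.83, β = 0.51·383.33 ≈ 195.50.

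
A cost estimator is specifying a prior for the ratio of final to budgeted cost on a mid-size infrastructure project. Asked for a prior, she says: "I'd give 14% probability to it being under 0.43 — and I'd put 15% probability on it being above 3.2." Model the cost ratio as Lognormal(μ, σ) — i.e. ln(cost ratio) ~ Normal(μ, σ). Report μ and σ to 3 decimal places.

μ ≈ 0.180, σ ≈ 0.948

If T ~ Lognormal(μ,σ) then ln T ~ Normal(μ,σ), so the p-quantile of ln T is μ + z_p·σ.
ln(0.43) = -0.844 and ln(3.2) = 1.163; z_{0.14} = -1.08, z_{0.85} = 1.036.
σ = (1.163 − -0.844)/(1.036 − (-1.08)) = 0.948.
μ = -0.844 − (-1.08)·0.948 = 0.180.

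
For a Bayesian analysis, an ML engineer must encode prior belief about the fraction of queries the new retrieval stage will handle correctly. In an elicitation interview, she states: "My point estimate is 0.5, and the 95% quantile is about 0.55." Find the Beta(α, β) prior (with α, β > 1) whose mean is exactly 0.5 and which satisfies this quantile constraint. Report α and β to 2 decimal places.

With mean 0.5 fixed, write α = 0.5s, β = 0.5s where s = α+β.
Need P(θ < 0.55) = 0.95 under Beta(0.5s, 0.5s). Normal approximation: (q−m)/√(m(1−m)/s) ≈ z_{0.95} = 1.64, so s ≈ 0.5·0.5·(1.64)²/(0.55−0.5)² = 270.6.
At s = 270.6: P(θ<0.55) ≈ 0.950. Adjusting to match 0.95 gives s ≈ 269.70.
So α = 0.5·269.70 ≈ 134.85, β = 0.5·269.70 ≈ 134.85.

α ≈ 134.85, β ≈ 134.85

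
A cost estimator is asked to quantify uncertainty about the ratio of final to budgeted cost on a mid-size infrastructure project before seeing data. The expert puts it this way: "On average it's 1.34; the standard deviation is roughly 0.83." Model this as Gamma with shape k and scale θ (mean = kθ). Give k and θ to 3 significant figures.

For Gamma(k, scale θ): mean = kθ, variance = kθ², so CV = 1/√k.
CV = SD/mean = 0.83/1.34 = 0.6194, hence k = 1/CV² = 2.61.
Then θ = mean/k = 1.34/2.61 = 0.514.

k ≈ 2.61, θ ≈ 0.514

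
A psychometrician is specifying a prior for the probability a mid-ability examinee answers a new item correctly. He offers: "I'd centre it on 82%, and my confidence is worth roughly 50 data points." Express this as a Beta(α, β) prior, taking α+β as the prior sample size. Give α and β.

Under the effective-sample-size interpretation, Beta(α, β) has prior mean α/(α+β) and prior sample size α+β.
So α+β = 50 and α/(α+β) = 0.82, giving α = 0.82·50 = 41 and β = 50 − 41 = 9.

α = 41, β = 9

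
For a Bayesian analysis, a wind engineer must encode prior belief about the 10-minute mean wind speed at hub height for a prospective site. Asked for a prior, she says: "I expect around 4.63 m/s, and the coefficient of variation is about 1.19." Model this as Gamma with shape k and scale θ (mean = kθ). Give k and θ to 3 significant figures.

k ≈ 0.706, θ ≈ 6.56

For Gamma(k, scale θ): mean = kθ, variance = kθ², so CV = 1/√k.
CV = 1.19, hence k = 1/CV² = 0.706.
Then θ = mean/k = 4.63/0.706 = 6.56.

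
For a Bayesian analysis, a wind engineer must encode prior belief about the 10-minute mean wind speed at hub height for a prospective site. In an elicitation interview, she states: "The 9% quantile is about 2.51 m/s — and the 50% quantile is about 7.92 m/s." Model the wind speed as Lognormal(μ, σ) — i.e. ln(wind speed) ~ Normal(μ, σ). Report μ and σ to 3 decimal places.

μ ≈ 2.069, σ ≈ 0.857

If T ~ Lognormal(μ,σ) then ln T ~ Normal(μ,σ), so the p-quantile of ln T is μ + z_p·σ.
ln(2.51) = 0.9203 and ln(7.92) = 2.069; z_{0.09} = -1.341, z_{0.5} = 0.
σ = (2.069 − 0.9203)/(0 − (-1.341)) = 0.857.
μ = 0.9203 − (-1.341)·0.857 = 2.069.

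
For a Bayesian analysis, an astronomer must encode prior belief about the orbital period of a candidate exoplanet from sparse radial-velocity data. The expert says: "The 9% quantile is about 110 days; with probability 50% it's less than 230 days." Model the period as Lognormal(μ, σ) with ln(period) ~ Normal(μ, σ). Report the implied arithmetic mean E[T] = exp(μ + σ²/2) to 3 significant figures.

E[T] ≈ 268 days

If T ~ Lognormal(μ,σ) then ln T ~ Normal(μ,σ), so the p-quantile of ln T is μ + z_p·σ.
ln(110) = 4.7 and ln(230) = 5.438; z_{0.09} = -1.341, z_{0.5} = 0.
σ = (5.438 − 4.7)/(0 − (-1.341)) = 0.550.
μ = 4.7 − (-1.341)·0.550 = 5.438.
E[T] = exp(μ + σ²/2) = exp(5.438 + 0.1513) = 268 days.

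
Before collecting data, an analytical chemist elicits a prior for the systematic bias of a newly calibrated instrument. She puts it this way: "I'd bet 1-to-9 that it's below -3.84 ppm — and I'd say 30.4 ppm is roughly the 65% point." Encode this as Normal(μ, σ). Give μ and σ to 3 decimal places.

For Normal(μ,σ), the p-quantile is μ + z_p·σ. Here z_{0.1} = -1.282, z_{0.65} = 0.3853.
So -3.84 = μ − 1.282σ and 30.4 = μ + 0.3853σ.
Subtracting: σ = (30.4 − -3.84)/(0.3853 − (-1.282)) = 20.541.
Then μ = -3.84 − (-1.282)·20.541 = 22.485.

μ = 22.485, σ = 20.541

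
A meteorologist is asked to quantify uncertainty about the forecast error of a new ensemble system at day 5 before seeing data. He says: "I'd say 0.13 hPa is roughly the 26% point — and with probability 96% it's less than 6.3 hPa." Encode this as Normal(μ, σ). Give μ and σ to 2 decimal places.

μ = 1.79, σ = 2.58

The p-quantile of Normal(μ,σ) is μ + z_p·σ, with z_{0.26} = -0.6433 and z_{0.96} = 1.751.
Eliminate σ: μ = (z₂·x₁ − z₁·x₂)/(z₂ − z₁) = (1.751·0.13 − (-0.6433)·6.3)/2.394 = 1.79.
Then σ = (x₂ − x₁)/(z₂ − z₁) = (6.3 − 0.13)/2.394 = 2.58.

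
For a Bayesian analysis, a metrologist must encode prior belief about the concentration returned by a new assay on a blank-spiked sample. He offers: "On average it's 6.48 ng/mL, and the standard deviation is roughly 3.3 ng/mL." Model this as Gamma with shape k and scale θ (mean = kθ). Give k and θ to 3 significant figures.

k ≈ 3.86, θ ≈ 1.68

For Gamma(k, scale θ): mean = kθ, variance = kθ², so CV = 1/√k.
CV = SD/mean = 3.3/6.48 = 0.5093, hence k = 1/CV² = 3.86.
Then θ = mean/k = 6.48/3.86 = 1.68.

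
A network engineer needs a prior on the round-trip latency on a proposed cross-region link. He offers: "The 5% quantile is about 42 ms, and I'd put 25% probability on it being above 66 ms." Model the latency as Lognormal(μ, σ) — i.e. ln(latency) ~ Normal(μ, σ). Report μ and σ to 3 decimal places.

μ ≈ 4.058, σ ≈ 0.195

If T ~ Lognormal(μ,σ) then ln T ~ Normal(μ,σ), so the p-quantile of ln T is μ + z_p·σ.
ln(42) = 3.738 and ln(66) = 4.19; z_{0.05} = -1.645, z_{0.75} = 0.6745.
σ = (4.19 − 3.738)/(0.6745 − (-1.645)) = 0.195.
μ = 3.738 − (-1.645)·0.195 = 4.058.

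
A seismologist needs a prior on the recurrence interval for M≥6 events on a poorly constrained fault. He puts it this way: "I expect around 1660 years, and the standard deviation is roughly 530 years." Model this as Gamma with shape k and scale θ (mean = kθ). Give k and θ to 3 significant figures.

k ≈ 9.81, θ ≈ 169

For Gamma(k, scale θ): mean = kθ, variance = kθ², so CV = 1/√k.
CV = SD/mean = 530/1660 = 0.3193, hence k = 1/CV² = 9.81.
Then θ = mean/k = 1660/9.81 = 169.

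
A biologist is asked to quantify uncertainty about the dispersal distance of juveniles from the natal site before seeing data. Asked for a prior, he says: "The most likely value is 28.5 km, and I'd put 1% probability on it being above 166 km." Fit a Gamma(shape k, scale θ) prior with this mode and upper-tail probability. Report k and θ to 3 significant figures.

k ≈ 2.2, θ ≈ 23.7

Gamma(k,θ) with k>1 has mode (k−1)θ, so θ = 28.5/(k−1).
Need P(X < 166) = 0.99 with θ tied to k this way. Start at k = 2, θ = 28.5: P(X<166) ≈ 0.980.
Too low — raise k to concentrate. Iterating converges to k ≈ 2.2.
Then θ = 28.5/(2.2−1) ≈ 23.7.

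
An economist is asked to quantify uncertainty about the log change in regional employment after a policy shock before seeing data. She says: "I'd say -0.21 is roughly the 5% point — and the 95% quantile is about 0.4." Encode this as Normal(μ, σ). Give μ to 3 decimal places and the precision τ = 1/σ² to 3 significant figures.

μ = 0.095, τ = 29.1

The p-quantile of Normal(μ,σ) is μ + z_p·σ, with z_{0.05} = -1.645 and z_{0.95} = 1.645.
Eliminate σ: μ = (z₂·x₁ − z₁·x₂)/(z₂ − z₁) = (1.645·-0.21 − (-1.645)·0.4)/3.29 = 0.095.
Then σ = (x₂ − x₁)/(z₂ − z₁) = (0.4 − -0.21)/3.29 = 0.185.
Precision τ = 1/σ² = 1/0.1854² = 29.1.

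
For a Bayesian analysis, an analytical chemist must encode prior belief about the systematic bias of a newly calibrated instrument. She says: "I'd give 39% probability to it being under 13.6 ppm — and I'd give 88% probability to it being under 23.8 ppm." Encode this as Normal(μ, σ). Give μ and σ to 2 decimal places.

The p-quantile of Normal(μ,σ) is μ + z_p·σ, with z_{0.39} = -0.2793 and z_{0.88} = 1.175.
Eliminate σ: μ = (z₂·x₁ − z₁·x₂)/(z₂ − z₁) = (1.175·13.6 − (-0.2793)·23.8)/1.454 = 15.56.
Then σ = (x₂ − x₁)/(z₂ − z₁) = (23.8 − 13.6)/1.454 = 7.01.

μ = 15.56, σ = 7.01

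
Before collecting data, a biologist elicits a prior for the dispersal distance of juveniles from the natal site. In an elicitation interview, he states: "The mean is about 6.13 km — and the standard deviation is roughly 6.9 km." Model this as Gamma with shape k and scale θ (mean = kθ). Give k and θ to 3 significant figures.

k ≈ 0.789, θ ≈ 7.77

For Gamma(k, scale θ): mean = kθ, variance = kθ², so CV = 1/√k.
CV = SD/mean = 6.9/6.13 = 1.126, hence k = 1/CV² = 0.789.
Then θ = mean/k = 6.13/0.789 = 7.77.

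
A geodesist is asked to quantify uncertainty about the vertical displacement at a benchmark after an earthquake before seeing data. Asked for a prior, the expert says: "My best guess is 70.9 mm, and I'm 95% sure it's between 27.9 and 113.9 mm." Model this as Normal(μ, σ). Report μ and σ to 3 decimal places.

μ = 70.900, σ = 21.939

A symmetric 95% interval runs μ ± z·σ with z = 1.96.
Half-width = 43, so σ = 43/1.96 = 21.939.
μ is the stated best guess, 70.900.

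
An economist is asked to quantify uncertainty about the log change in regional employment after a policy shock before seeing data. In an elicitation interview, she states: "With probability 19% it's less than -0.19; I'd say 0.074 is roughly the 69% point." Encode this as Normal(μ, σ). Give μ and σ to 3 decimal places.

μ = -0.021, σ = 0.192

For Normal(μ,σ), the p-quantile is μ + z_p·σ. Here z_{0.19} = -0.8779, z_{0.69} = 0.4959.
So -0.19 = μ − 0.8779σ and 0.074 = μ + 0.4959σ.
Subtracting: σ = (0.074 − -0.19)/(0.4959 − (-0.8779)) = 0.192.
Then μ = -0.19 − (-0.8779)·0.192 = -0.021.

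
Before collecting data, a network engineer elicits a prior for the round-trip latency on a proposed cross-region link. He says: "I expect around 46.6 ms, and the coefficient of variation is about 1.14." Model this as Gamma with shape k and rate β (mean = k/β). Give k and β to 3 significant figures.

k ≈ 0.769, β ≈ 0.0165

For Gamma(k, rate β): mean = k/β, variance = k/β², so CV = 1/√k.
CV = 1.14, hence k = 1/CV² = 0.769.
Then β = k/mean = 0.769/46.6 = 0.0165.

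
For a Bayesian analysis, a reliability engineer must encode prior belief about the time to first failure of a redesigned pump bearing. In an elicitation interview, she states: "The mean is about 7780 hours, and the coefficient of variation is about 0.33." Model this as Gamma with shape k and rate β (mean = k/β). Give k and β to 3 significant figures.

For Gamma(k, rate β): mean = k/β, variance = k/β², so CV = 1/√k.
CV = 0.33, hence k = 1/CV² = 9.18.
Then β = k/mean = 9.18/7780 = 0.00118.

k ≈ 9.18, β ≈ 0.00118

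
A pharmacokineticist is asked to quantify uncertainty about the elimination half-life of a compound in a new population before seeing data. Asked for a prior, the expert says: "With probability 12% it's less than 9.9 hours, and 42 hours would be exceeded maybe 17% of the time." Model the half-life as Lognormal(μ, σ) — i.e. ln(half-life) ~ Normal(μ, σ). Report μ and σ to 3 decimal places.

μ ≈ 3.090, σ ≈ 0.679

If T ~ Lognormal(μ,σ) then ln T ~ Normal(μ,σ), so the p-quantile of ln T is μ + z_p·σ.
ln(9.9) = 2.293 and ln(42) = 3.738; z_{0.12} = -1.175, z_{0.83} = 0.9542.
σ = (3.738 − 2.293)/(0.9542 − (-1.175)) = 0.679.
μ = 2.293 − (-1.175)·0.679 = 3.090.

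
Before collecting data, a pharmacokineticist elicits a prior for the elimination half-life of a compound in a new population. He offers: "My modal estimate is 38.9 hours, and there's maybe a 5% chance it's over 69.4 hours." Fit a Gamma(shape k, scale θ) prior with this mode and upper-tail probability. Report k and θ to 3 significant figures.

k ≈ 9.32, θ ≈ 4.68

Gamma(k,θ) with k>1 has mode (k−1)θ, so θ = 38.9/(k−1).
Need P(X < 69.4) = 0.95 with θ tied to k this way. Start at k = 2, θ = 38.9: P(X<69.4) ≈ 0.532.
Too low — raise k to concentrate. Iterating converges to k ≈ 9.32.
Then θ = 38.9/(9.32−1) ≈ 4.68.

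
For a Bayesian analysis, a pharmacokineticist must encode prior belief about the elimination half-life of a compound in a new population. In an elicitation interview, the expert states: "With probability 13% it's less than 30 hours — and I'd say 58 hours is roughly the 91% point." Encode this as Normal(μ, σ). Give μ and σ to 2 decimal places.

For Normal(μ,σ), the p-quantile is μ + z_p·σ. Here z_{0.13} = -1.126, z_{0.91} = 1.341.
So 30 = μ − 1.126σ and 58 = μ + 1.341σ.
Subtracting: σ = (58 − 30)/(1.341 − (-1.126)) = 11.35.
Then μ = 30 − (-1.126)·11.35 = 42.78.

μ = 42.78, σ = 11.35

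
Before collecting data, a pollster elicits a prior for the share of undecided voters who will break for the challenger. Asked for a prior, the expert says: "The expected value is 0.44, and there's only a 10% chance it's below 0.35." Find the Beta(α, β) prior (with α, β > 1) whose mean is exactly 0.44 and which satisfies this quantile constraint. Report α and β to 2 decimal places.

α ≈ 21.57, β ≈ 27.45

With mean 0.44 fixed, write α = 0.44s, β = 0.56s where s = α+β.
Need P(θ < 0.35) = 0.1 under Beta(0.44s, 0.56s). Normal approximation: (q−m)/√(m(1−m)/s) ≈ z_{0.1} = -1.28, so s ≈ 0.44·0.56·(-1.28)²/(0.35−0.44)² = 50.0.
At s = 50.0: P(θ<0.35) ≈ 0.098. Adjusting to match 0.1 gives s ≈ 49.02.
So α = 0.44·49.02 ≈ 21.57, β = 0.56·49.02 ≈ 27.45.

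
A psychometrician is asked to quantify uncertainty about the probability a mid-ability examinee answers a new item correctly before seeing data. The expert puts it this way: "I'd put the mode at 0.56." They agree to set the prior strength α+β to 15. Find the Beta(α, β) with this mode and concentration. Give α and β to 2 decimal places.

α = 8.28, β = 6.72

For α,β > 1 the Beta mode is (α−1)/(α+β−2). With α+β = 15, the mode is (α−1)/13.
Set (α−1)/13 = 0.56 → α = 1 + 0.56·13 = 8.28.
β = 15 − α = 6.72.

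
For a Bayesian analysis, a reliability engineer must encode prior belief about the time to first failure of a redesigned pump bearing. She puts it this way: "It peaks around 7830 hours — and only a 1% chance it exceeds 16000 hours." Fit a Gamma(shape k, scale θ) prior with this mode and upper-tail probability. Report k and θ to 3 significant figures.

k ≈ 10.6, θ ≈ 817

Gamma(k,θ) with k>1 has mode (k−1)θ, so θ = 7830/(k−1).
Need P(X < 16000) = 0.99 with θ tied to k this way. Start at k = 2, θ = 7830: P(X<16000) ≈ 0.606.
Too low — raise k to concentrate. Iterating converges to k ≈ 10.6.
Then θ = 7830/(10.6−1) ≈ 817.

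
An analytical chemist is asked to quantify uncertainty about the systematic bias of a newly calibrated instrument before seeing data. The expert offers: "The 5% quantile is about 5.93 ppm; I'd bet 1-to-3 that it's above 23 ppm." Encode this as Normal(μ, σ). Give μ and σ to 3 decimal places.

μ = 18.036, σ = 7.360

For Normal(μ,σ), the p-quantile is μ + z_p·σ. Here z_{0.05} = -1.645, z_{0.75} = 0.6745.
So 5.93 = μ − 1.645σ and 23 = μ + 0.6745σ.
Subtracting: σ = (23 − 5.93)/(0.6745 − (-1.645)) = 7.360.
Then μ = 5.93 − (-1.645)·7.360 = 18.036.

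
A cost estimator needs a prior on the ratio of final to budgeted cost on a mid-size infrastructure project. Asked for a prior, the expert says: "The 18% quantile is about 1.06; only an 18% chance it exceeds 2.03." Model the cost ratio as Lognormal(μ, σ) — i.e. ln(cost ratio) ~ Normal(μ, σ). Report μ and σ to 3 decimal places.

μ ≈ 0.383, σ ≈ 0.355

If T ~ Lognormal(μ,σ) then ln T ~ Normal(μ,σ), so the p-quantile of ln T is μ + z_p·σ.
ln(1.06) = 0.05827 and ln(2.03) = 0.708; z_{0.18} = -0.9154, z_{0.82} = 0.9154.
σ = (0.708 − 0.05827)/(0.9154 − (-0.9154)) = 0.355.
μ = 0.05827 − (-0.9154)·0.355 = 0.383.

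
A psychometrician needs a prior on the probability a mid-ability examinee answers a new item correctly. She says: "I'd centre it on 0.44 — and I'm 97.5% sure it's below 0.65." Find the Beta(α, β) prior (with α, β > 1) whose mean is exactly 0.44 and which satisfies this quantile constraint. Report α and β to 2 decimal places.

With mean 0.44 fixed, write α = 0.44s, β = 0.56s where s = α+β.
Need P(θ < 0.65) = 0.975 under Beta(0.44s, 0.56s). Normal approximation: (q−m)/√(m(1−m)/s) ≈ z_{0.975} = 1.96, so s ≈ 0.44·0.56·(1.96)²/(0.65−0.44)² = 21.5.
At s = 21.5: P(θ<0.65) ≈ 0.976. Adjusting to match 0.975 gives s ≈ 21.10.
So α = 0.44·21.10 ≈ 9.29, β = 0.56·21.10 ≈ 11.82.

α ≈ 9.29, β ≈ 11.82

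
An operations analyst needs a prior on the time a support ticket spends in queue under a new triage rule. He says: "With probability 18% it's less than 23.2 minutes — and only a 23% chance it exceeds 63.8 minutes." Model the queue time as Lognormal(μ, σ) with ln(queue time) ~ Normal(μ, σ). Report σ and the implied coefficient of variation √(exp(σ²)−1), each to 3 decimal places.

If T ~ Lognormal(μ,σ) then ln T ~ Normal(μ,σ), so the p-quantile of ln T is μ + z_p·σ.
ln(23.2) = 3.144 and ln(63.8) = 4.156; z_{0.18} = -0.9154, z_{0.77} = 0.7388.
σ = (4.156 − 3.144)/(0.7388 − (-0.9154)) = 0.612.
μ = 3.144 − (-0.9154)·0.612 = 3.704.
CV = √(exp(σ²)−1) = √(exp(0.3740)−1) = 0.673.

σ ≈ 0.612, CV ≈ 0.673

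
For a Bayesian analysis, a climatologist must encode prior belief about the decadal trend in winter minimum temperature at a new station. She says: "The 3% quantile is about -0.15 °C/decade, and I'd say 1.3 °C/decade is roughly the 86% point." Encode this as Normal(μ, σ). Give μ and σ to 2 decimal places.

The p-quantile of Normal(μ,σ) is μ + z_p·σ, with z_{0.03} = -1.881 and z_{0.86} = 1.08.
Eliminate σ: μ = (z₂·x₁ − z₁·x₂)/(z₂ − z₁) = (1.08·-0.15 − (-1.881)·1.3)/2.961 = 0.77.
Then σ = (x₂ − x₁)/(z₂ − z₁) = (1.3 − -0.15)/2.961 = 0.49.

μ = 0.77, σ = 0.49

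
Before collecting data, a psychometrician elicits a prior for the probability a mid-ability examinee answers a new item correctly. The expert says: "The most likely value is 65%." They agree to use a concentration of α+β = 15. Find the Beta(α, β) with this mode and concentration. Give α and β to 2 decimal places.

α = 9.45, β = 5.55

For α,β > 1 the Beta mode is (α−1)/(α+β−2). With α+β = 15, the mode is (α−1)/13.
Set (α−1)/13 = 0.65 → α = 1 + 0.65·13 = 9.45.
β = 15 − α = 5.55.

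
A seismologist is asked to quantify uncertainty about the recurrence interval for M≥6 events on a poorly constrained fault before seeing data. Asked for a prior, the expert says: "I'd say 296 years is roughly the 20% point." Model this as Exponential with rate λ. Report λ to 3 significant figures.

P(T < 296.0) = 1 − e^(−λ·296.0) = 0.2, so λ = −ln(1−0.2)/296.0 = −ln(0.8)/296.0 = 0.000754.

λ ≈ 0.000754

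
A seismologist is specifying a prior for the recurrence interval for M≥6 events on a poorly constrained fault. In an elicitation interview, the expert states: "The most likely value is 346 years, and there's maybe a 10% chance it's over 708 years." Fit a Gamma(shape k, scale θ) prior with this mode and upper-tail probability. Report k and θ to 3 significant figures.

Gamma(k,θ) with k>1 has mode (k−1)θ, so θ = 346/(k−1).
Need P(X < 708) = 0.9 with θ tied to k this way. Start at k = 2, θ = 346: P(X<708) ≈ 0.606.
Too low — raise k to concentrate. Iterating converges to k ≈ 4.74.
Then θ = 346/(4.74−1) ≈ 92.4.

k ≈ 4.74, θ ≈ 92.4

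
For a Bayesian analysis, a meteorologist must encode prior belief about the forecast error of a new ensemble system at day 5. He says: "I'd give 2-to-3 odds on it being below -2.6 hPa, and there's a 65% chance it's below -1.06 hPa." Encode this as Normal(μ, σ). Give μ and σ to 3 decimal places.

μ = -1.989, σ = 2.411

For Normal(μ,σ), the p-quantile is μ + z_p·σ. Here z_{0.4} = -0.2533, z_{0.65} = 0.3853.
So -2.6 = μ − 0.2533σ and -1.06 = μ + 0.3853σ.
Subtracting: σ = (-1.06 − -2.6)/(0.3853 − (-0.2533)) = 2.411.
Then μ = -2.6 − (-0.2533)·2.411 = -1.989.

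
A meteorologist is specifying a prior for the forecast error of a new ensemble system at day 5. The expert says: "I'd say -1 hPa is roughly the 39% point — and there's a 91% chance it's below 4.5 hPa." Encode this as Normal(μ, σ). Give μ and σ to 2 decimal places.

For Normal(μ,σ), the p-quantile is μ + z_p·σ. Here z_{0.39} = -0.2793, z_{0.91} = 1.341.
So -1 = μ − 0.2793σ and 4.5 = μ + 1.341σ.
Subtracting: σ = (4.5 − -1)/(1.341 − (-0.2793)) = 3.39.
Then μ = -1 − (-0.2793)·3.39 = -0.05.

μ = -0.05, σ = 3.39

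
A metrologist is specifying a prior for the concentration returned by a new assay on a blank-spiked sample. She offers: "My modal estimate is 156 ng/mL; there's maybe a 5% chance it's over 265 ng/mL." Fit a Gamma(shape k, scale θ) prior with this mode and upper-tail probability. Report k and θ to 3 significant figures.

Gamma(k,θ) with k>1 has mode (k−1)θ, so θ = 156/(k−1).
Need P(X < 265) = 0.95 with θ tied to k this way. Start at k = 2, θ = 156: P(X<265) ≈ 0.506.
Too low — raise k to concentrate. Iterating converges to k ≈ 10.9.
Then θ = 156/(10.9−1) ≈ 15.7.

k ≈ 10.9, θ ≈ 15.7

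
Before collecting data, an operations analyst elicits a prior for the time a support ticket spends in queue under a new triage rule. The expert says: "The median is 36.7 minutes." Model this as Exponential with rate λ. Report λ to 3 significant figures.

Exponential median = ln 2 / λ, so λ = ln 2 / 36.7 = 0.0189.

λ ≈ 0.0189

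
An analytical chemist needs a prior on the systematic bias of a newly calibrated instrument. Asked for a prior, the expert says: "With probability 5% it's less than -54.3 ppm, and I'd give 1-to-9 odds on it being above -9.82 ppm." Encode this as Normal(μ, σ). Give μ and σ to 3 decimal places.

μ = -29.299, σ = 15.200

For Normal(μ,σ), the p-quantile is μ + z_p·σ. Here z_{0.05} = -1.645, z_{0.9} = 1.282.
So -54.3 = μ − 1.645σ and -9.82 = μ + 1.282σ.
Subtracting: σ = (-9.82 − -54.3)/(1.282 − (-1.645)) = 15.200.
Then μ = -54.3 − (-1.645)·15.200 = -29.299.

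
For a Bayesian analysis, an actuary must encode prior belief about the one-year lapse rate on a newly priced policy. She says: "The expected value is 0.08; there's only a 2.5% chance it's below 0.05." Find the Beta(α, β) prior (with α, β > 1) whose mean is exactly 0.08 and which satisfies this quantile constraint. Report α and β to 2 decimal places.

With mean 0.08 fixed, write α = 0.08s, β = 0.92s where s = α+β.
Need P(θ < 0.05) = 0.025 under Beta(0.08s, 0.92s). Normal approximation: (q−m)/√(m(1−m)/s) ≈ z_{0.025} = -1.96, so s ≈ 0.08·0.92·(-1.96)²/(0.05−0.08)² = 314.1.
At s = 314.1: P(θ<0.05) ≈ 0.014. Adjusting to match 0.025 gives s ≈ 254.71.
So α = 0.08·254.71 ≈ 20.38, β = 0.92·254.71 ≈ 234.34.

α ≈ 20.38, β ≈ 234.34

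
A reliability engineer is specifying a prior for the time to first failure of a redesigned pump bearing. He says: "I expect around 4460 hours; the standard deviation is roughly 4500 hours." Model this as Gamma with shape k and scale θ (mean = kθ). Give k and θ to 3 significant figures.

For Gamma(k, scale θ): mean = kθ, variance = kθ², so CV = 1/√k.
CV = SD/mean = 4500/4460 = 1.009, hence k = 1/CV² = 0.982.
Then θ = mean/k = 4460/0.982 = 4540.

k ≈ 0.982, θ ≈ 4540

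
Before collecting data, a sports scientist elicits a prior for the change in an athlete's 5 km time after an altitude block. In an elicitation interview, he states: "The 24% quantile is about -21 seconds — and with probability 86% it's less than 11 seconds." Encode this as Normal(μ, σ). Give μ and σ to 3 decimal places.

μ = -8.349, σ = 17.911

For Normal(μ,σ), the p-quantile is μ + z_p·σ. Here z_{0.24} = -0.7063, z_{0.86} = 1.08.
So -21 = μ − 0.7063σ and 11 = μ + 1.08σ.
Subtracting: σ = (11 − -21)/(1.08 − (-0.7063)) = 17.911.
Then μ = -21 − (-0.7063)·17.911 = -8.349.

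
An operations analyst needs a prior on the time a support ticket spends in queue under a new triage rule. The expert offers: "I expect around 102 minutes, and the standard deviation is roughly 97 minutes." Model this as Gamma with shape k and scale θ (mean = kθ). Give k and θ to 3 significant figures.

For Gamma(k, scale θ): mean = kθ, variance = kθ², so CV = 1/√k.
CV = SD/mean = 97/102 = 0.951, hence k = 1/CV² = 1.11.
Then θ = mean/k = 102/1.11 = 92.2.

k ≈ 1.11, θ ≈ 92.2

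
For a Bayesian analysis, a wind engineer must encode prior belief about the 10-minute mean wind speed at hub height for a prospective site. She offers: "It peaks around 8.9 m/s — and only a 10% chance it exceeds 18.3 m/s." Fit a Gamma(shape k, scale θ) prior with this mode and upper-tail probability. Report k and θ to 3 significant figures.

k ≈ 4.69, θ ≈ 2.41

Gamma(k,θ) with k>1 has mode (k−1)θ, so θ = 8.9/(k−1).
Need P(X < 18.3) = 0.9 with θ tied to k this way. Start at k = 2, θ = 8.9: P(X<18.3) ≈ 0.609.
Too low — raise k to concentrate. Iterating converges to k ≈ 4.69.
Then θ = 8.9/(4.69−1) ≈ 2.41.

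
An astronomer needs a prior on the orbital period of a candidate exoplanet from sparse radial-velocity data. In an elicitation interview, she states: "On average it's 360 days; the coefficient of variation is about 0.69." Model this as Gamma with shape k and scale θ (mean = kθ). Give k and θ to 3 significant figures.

k ≈ 2.1, θ ≈ 171

For Gamma(k, scale θ): mean = kθ, variance = kθ², so CV = 1/√k.
CV = 0.69, hence k = 1/CV² = 2.1.
Then θ = mean/k = 360/2.1 = 171.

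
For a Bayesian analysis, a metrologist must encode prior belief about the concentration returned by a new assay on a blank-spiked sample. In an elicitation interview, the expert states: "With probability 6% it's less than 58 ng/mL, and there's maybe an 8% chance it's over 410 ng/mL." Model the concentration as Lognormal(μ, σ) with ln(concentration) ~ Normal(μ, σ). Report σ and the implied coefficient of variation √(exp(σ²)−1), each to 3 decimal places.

If T ~ Lognormal(μ,σ) then ln T ~ Normal(μ,σ), so the p-quantile of ln T is μ + z_p·σ.
ln(58) = 4.06 and ln(410) = 6.016; z_{0.06} = -1.555, z_{0.92} = 1.405.
σ = (6.016 − 4.06)/(1.405 − (-1.555)) = 0.661.
μ = 4.06 − (-1.555)·0.661 = 5.088.
CV = √(exp(σ²)−1) = √(exp(0.4366)−1) = 0.740.

σ ≈ 0.661, CV ≈ 0.740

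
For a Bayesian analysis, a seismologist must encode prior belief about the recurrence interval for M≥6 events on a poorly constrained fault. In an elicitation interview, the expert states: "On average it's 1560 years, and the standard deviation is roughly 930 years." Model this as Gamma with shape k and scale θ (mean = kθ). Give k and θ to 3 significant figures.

For Gamma(k, scale θ): mean = kθ, variance = kθ², so CV = 1/√k.
CV = SD/mean = 930/1560 = 0.5962, hence k = 1/CV² = 2.81.
Then θ = mean/k = 1560/2.81 = 554.

k ≈ 2.81, θ ≈ 554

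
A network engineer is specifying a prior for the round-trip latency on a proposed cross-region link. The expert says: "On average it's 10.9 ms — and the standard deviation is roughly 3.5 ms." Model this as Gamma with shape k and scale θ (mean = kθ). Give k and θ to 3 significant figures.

k ≈ 9.7, θ ≈ 1.12

For Gamma(k, scale θ): mean = kθ, variance = kθ², so CV = 1/√k.
CV = SD/mean = 3.5/10.9 = 0.3211, hence k = 1/CV² = 9.7.
Then θ = mean/k = 10.9/9.7 = 1.12.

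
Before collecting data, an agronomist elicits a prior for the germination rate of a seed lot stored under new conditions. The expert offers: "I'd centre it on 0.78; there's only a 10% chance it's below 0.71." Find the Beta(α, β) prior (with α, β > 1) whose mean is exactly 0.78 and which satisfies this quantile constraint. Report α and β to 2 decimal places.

α ≈ 46.91, β ≈ 13.23

With mean 0.78 fixed, write α = 0.78s, β = 0.22s where s = α+β.
Need P(θ < 0.71) = 0.1 under Beta(0.78s, 0.22s). Normal approximation: (q−m)/√(m(1−m)/s) ≈ z_{0.1} = -1.28, so s ≈ 0.78·0.22·(-1.28)²/(0.71−0.78)² = 57.5.
At s = 57.5: P(θ<0.71) ≈ 0.105. Adjusting to match 0.1 gives s ≈ 60.14.
So α = 0.78·60.14 ≈ 46.91, β = 0.22·60.14 ≈ 13.23.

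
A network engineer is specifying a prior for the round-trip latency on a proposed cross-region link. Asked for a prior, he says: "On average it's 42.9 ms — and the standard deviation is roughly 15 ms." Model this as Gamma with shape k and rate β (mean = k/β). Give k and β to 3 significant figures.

k ≈ 8.18, β ≈ 0.191

For Gamma(k, rate β): mean = k/β, variance = k/β², so CV = 1/√k.
CV = SD/mean = 15/42.9 = 0.3497, hence k = 1/CV² = 8.18.
Then β = k/mean = 8.18/42.9 = 0.191.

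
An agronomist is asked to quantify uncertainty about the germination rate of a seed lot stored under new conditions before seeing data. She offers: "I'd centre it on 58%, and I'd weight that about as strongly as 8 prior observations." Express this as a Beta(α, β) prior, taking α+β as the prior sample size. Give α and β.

Under the effective-sample-size interpretation, Beta(α, β) has prior mean α/(α+β) and prior sample size α+β.
So α+β = 8 and α/(α+β) = 0.58, giving α = 0.58·8 = 4.64 and β = 8 − 4.64 = 3.36.

α = 4.64, β = 3.36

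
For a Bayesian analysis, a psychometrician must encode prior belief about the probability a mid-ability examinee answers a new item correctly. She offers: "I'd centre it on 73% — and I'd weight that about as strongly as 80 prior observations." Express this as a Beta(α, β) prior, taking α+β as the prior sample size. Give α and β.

Under the effective-sample-size interpretation, Beta(α, β) has prior mean α/(α+β) and prior sample size α+β.
So α+β = 80 and α/(α+β) = 0.73, giving α = 0.73·80 = 58.4 and β = 80 − 58.4 = 21.6.

α = 58.4, β = 21.6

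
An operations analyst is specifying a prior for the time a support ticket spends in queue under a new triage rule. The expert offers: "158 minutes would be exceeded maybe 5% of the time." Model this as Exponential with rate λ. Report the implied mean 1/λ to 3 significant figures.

mean ≈ 52.7 minutes

P(T > 158.0) = e^(−λ·158.0) = 0.05, so λ = −ln(0.05)/158.0 = 0.019.
Mean = 1/λ = 52.7 minutes.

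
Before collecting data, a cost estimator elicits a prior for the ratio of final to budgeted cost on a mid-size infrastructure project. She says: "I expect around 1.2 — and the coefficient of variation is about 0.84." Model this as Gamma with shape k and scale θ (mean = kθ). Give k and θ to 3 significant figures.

k ≈ 1.42, θ ≈ 0.847

For Gamma(k, scale θ): mean = kθ, variance = kθ², so CV = 1/√k.
CV = 0.84, hence k = 1/CV² = 1.42.
Then θ = mean/k = 1.2/1.42 = 0.847.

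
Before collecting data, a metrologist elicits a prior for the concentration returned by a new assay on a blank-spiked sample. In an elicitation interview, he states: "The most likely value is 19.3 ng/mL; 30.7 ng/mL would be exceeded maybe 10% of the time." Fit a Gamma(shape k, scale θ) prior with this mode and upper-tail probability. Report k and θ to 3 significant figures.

k ≈ 9.71, θ ≈ 2.22

Gamma(k,θ) with k>1 has mode (k−1)θ, so θ = 19.3/(k−1).
Need P(X < 30.7) = 0.9 with θ tied to k this way. Start at k = 2, θ = 19.3: P(X<30.7) ≈ 0.472.
Too low — raise k to concentrate. Iterating converges to k ≈ 9.71.
Then θ = 19.3/(9.71−1) ≈ 2.22.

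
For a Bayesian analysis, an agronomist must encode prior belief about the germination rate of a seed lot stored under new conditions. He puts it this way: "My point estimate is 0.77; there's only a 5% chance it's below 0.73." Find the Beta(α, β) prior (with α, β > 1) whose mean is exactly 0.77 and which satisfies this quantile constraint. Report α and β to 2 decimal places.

With mean 0.77 fixed, write α = 0.77s, β = 0.23s where s = α+β.
Need P(θ < 0.73) = 0.05 under Beta(0.77s, 0.23s). Normal approximation: (q−m)/√(m(1−m)/s) ≈ z_{0.05} = -1.64, so s ≈ 0.77·0.23·(-1.64)²/(0.73−0.77)² = 299.5.
At s = 299.5: P(θ<0.73) ≈ 0.054. Adjusting to match 0.05 gives s ≈ 313.46.
So α = 0.77·313.46 ≈ 241.37, β = 0.23·313.46 ≈ 72.10.

α ≈ 241.37, β ≈ 72.10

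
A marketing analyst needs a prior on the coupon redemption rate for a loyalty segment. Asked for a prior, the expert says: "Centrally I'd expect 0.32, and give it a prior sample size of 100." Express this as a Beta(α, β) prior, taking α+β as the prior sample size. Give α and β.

Under the effective-sample-size interpretation, Beta(α, β) has prior mean α/(α+β) and prior sample size α+β.
So α+β = 100 and α/(α+β) = 0.32, giving α = 0.32·100 = 32 and β = 100 − 32 = 68.

α = 32, β = 68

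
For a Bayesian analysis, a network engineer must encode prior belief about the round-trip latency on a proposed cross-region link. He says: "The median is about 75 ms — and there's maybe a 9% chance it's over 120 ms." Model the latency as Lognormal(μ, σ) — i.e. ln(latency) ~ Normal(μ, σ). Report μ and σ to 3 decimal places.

μ ≈ 4.317, σ ≈ 0.351

If T ~ Lognormal(μ,σ) then ln T ~ Normal(μ,σ), so the p-quantile of ln T is μ + z_p·σ.
ln(75) = 4.317 and ln(120) = 4.787; z_{0.5} = 0, z_{0.91} = 1.341.
σ = (4.787 − 4.317)/(1.341 − (0)) = 0.351.
μ = 4.317 − (0)·0.351 = 4.317.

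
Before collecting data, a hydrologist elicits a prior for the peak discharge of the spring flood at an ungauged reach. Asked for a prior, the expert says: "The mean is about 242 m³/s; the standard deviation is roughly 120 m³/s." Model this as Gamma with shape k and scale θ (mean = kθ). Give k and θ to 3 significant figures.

k ≈ 4.07, θ ≈ 59.5

For Gamma(k, scale θ): mean = kθ, variance = kθ², so CV = 1/√k.
CV = SD/mean = 120/242 = 0.4959, hence k = 1/CV² = 4.07.
Then θ = mean/k = 242/4.07 = 59.5.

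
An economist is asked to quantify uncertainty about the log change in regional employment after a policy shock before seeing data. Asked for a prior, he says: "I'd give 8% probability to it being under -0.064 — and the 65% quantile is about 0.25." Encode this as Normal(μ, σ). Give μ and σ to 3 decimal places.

For Normal(μ,σ), the p-quantile is μ + z_p·σ. Here z_{0.08} = -1.405, z_{0.65} = 0.3853.
So -0.064 = μ − 1.405σ and 0.25 = μ + 0.3853σ.
Subtracting: σ = (0.25 − -0.064)/(0.3853 − (-1.405)) = 0.175.
Then μ = -0.064 − (-1.405)·0.175 = 0.182.

μ = 0.182, σ = 0.175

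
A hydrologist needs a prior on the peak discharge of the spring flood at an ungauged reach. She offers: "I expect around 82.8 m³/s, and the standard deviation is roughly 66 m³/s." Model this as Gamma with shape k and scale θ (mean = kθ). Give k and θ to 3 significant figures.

For Gamma(k, scale θ): mean = kθ, variance = kθ², so CV = 1/√k.
CV = SD/mean = 66/82.8 = 0.7971, hence k = 1/CV² = 1.57.
Then θ = mean/k = 82.8/1.57 = 52.6.

k ≈ 1.57, θ ≈ 52.6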